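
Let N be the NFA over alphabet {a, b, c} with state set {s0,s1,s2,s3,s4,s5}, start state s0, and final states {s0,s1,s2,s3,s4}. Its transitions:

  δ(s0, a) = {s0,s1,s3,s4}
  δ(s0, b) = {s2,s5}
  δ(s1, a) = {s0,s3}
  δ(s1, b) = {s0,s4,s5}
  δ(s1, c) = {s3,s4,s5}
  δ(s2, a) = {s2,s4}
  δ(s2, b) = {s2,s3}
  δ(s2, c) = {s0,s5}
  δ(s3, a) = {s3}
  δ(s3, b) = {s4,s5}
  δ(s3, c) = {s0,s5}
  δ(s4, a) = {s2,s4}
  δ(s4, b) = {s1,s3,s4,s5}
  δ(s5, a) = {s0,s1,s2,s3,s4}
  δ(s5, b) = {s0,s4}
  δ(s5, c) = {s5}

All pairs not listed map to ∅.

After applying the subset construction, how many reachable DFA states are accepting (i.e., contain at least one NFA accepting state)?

11

Start state of the DFA: {s0}.
{s0} --a--> {s0,s1,s3,s4}  [new]
{s0} --b--> {s2,s5}  [new]
{s0} --c--> ∅  [new]
{s0,s1,s3,s4} --a--> {s0,s1,s2,s3,s4}  [new]
{s0,s1,s3,s4} --b--> {s0,s1,s2,s3,s4,s5}  [new]
{s0,s1,s3,s4} --c--> {s0,s3,s4,s5}  [new]
{s2,s5} --a--> {s0,s1,s2,s3,s4}  [seen]
{s2,s5} --b--> {s0,s2,s3,s4}  [new]
{s2,s5} --c--> {s0,s5}  [new]
∅ --a--> ∅  [seen]
∅ --b--> ∅  [seen]
∅ --c--> ∅  [seen]
{s0,s1,s2,s3,s4} --a--> {s0,s1,s2,s3,s4}  [seen]
{s0,s1,s2,s3,s4} --b--> {s0,s1,s2,s3,s4,s5}  [seen]
{s0,s1,s2,s3,s4} --c--> {s0,s3,s4,s5}  [seen]
{s0,s1,s2,s3,s4,s5} --a--> {s0,s1,s2,s3,s4}  [seen]
{s0,s1,s2,s3,s4,s5} --b--> {s0,s1,s2,s3,s4,s5}  [seen]
{s0,s1,s2,s3,s4,s5} --c--> {s0,s3,s4,s5}  [seen]
{s0,s3,s4,s5} --a--> {s0,s1,s2,s3,s4}  [seen]
{s0,s3,s4,s5} --b--> {s0,s1,s2,s3,s4,s5}  [seen]
{s0,s3,s4,s5} --c--> {s0,s5}  [seen]
{s0,s2,s3,s4} --a--> {s0,s1,s2,s3,s4}  [seen]
{s0,s2,s3,s4} --b--> {s1,s2,s3,s4,s5}  [new]
{s0,s2,s3,s4} --c--> {s0,s5}  [seen]
{s0,s5} --a--> {s0,s1,s2,s3,s4}  [seen]
{s0,s5} --b--> {s0,s2,s4,s5}  [new]
{s0,s5} --c--> {s5}  [new]
{s1,s2,s3,s4,s5} --a--> {s0,s1,s2,s3,s4}  [seen]
{s1,s2,s3,s4,s5} --b--> {s0,s1,s2,s3,s4,s5}  [seen]
{s1,s2,s3,s4,s5} --c--> {s0,s3,s4,s5}  [seen]
{s0,s2,s4,s5} --a--> {s0,s1,s2,s3,s4}  [seen]
{s0,s2,s4,s5} --b--> {s0,s1,s2,s3,s4,s5}  [seen]
{s0,s2,s4,s5} --c--> {s0,s5}  [seen]
{s5} --a--> {s0,s1,s2,s3,s4}  [seen]
{s5} --b--> {s0,s4}  [new]
{s5} --c--> {s5}  [seen]
{s0,s4} --a--> {s0,s1,s2,s3,s4}  [seen]
{s0,s4} --b--> {s1,s2,s3,s4,s5}  [seen]
{s0,s4} --c--> ∅  [seen]
Reachable DFA states: {s0}, {s0,s1,s3,s4}, {s2,s5}, ∅, {s0,s1,s2,s3,s4}, {s0,s1,s2,s3,s4,s5}, {s0,s3,s4,s5}, {s0,s2,s3,s4}, {s0,s5}, {s1,s2,s3,s4,s5}, {s0,s2,s4,s5}, {s5}, {s0,s4}.
Accepting DFA states (contain an NFA accepting state): {s0}, {s0,s1,s3,s4}, {s2,s5}, {s0,s1,s2,s3,s4}, {s0,s1,s2,s3,s4,s5}, {s0,s3,s4,s5}, {s0,s2,s3,s4}, {s0,s5}, {s1,s2,s3,s4,s5}, {s0,s2,s4,s5}, {s0,s4}.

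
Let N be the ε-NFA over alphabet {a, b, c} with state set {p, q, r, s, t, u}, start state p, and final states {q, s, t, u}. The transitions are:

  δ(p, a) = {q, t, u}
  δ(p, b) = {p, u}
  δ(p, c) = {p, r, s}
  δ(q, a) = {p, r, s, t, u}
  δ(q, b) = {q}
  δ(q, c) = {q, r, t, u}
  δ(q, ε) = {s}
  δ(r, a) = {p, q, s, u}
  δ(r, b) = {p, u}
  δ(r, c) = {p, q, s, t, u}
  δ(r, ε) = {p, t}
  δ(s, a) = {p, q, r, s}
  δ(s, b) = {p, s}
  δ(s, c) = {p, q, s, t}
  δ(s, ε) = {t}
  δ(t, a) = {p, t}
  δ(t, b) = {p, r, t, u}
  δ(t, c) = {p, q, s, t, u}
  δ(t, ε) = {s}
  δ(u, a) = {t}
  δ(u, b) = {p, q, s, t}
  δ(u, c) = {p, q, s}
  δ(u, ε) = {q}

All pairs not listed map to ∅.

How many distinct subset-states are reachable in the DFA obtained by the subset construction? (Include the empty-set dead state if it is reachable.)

Start state of the DFA: {p} (ε-closure of the NFA start).
{p} --a--> {q, s, t, u}  [new]
{p} --b--> {p, q, s, t, u}  [new]
{p} --c--> {p, r, s, t}  [new]
{q, s, t, u} --a--> {p, q, r, s, t, u}  [new]
{q, s, t, u} --b--> {p, q, r, s, t, u}  [seen]
{q, s, t, u} --c--> {p, q, r, s, t, u}  [seen]
{p, q, s, t, u} --a--> {p, q, r, s, t, u}  [seen]
{p, q, s, t, u} --b--> {p, q, r, s, t, u}  [seen]
{p, q, s, t, u} --c--> {p, q, r, s, t, u}  [seen]
{p, r, s, t} --a--> {p, q, r, s, t, u}  [seen]
{p, r, s, t} --b--> {p, q, r, s, t, u}  [seen]
{p, r, s, t} --c--> {p, q, r, s, t, u}  [seen]
{p, q, r, s, t, u} --a--> {p, q, r, s, t, u}  [seen]
{p, q, r, s, t, u} --b--> {p, q, r, s, t, u}  [seen]
{p, q, r, s, t, u} --c--> {p, q, r, s, t, u}  [seen]
Reachable DFA states: {p}, {q, s, t, u}, {p, q, s, t, u}, {p, r, s, t}, {p, q, r, s, t, u}.

5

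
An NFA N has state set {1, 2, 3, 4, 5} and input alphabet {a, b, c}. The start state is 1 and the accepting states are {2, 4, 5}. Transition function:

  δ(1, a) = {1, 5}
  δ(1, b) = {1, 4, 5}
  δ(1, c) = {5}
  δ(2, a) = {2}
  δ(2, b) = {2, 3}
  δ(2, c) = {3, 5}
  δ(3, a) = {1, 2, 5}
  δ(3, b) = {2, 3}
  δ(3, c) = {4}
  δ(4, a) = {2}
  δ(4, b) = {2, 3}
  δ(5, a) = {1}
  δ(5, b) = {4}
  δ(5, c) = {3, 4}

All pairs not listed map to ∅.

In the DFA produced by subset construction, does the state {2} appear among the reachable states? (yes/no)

Start state of the DFA: {1}.
{1} --a--> {1, 5}  [new]
{1} --b--> {1, 4, 5}  [new]
{1} --c--> {5}  [new]
{1, 5} --a--> {1, 5}  [seen]
{1, 5} --b--> {1, 4, 5}  [seen]
{1, 5} --c--> {3, 4, 5}  [new]
{1, 4, 5} --a--> {1, 2, 5}  [new]
{1, 4, 5} --b--> {1, 2, 3, 4, 5}  [new]
{1, 4, 5} --c--> {3, 4, 5}  [seen]
{5} --a--> {1}  [seen]
{5} --b--> {4}  [new]
{5} --c--> {3, 4}  [new]
{3, 4, 5} --a--> {1, 2, 5}  [seen]
{3, 4, 5} --b--> {2, 3, 4}  [new]
{3, 4, 5} --c--> {3, 4}  [seen]
{1, 2, 5} --a--> {1, 2, 5}  [seen]
{1, 2, 5} --b--> {1, 2, 3, 4, 5}  [seen]
{1, 2, 5} --c--> {3, 4, 5}  [seen]
{1, 2, 3, 4, 5} --a--> {1, 2, 5}  [seen]
{1, 2, 3, 4, 5} --b--> {1, 2, 3, 4, 5}  [seen]
{1, 2, 3, 4, 5} --c--> {3, 4, 5}  [seen]
{4} --a--> {2}  [new]
{4} --b--> {2, 3}  [new]
{4} --c--> ∅  [new]
{3, 4} --a--> {1, 2, 5}  [seen]
{3, 4} --b--> {2, 3}  [seen]
{3, 4} --c--> {4}  [seen]
{2, 3, 4} --a--> {1, 2, 5}  [seen]
{2, 3, 4} --b--> {2, 3}  [seen]
{2, 3, 4} --c--> {3, 4, 5}  [seen]
{2} --a--> {2}  [seen]
{2} --b--> {2, 3}  [seen]
{2} --c--> {3, 5}  [new]
{2, 3} --a--> {1, 2, 5}  [seen]
{2, 3} --b--> {2, 3}  [seen]
{2, 3} --c--> {3, 4, 5}  [seen]
∅ --a--> ∅  [seen]
∅ --b--> ∅  [seen]
∅ --c--> ∅  [seen]
{3, 5} --a--> {1, 2, 5}  [seen]
{3, 5} --b--> {2, 3, 4}  [seen]
{3, 5} --c--> {3, 4}  [seen]
Reachable DFA states: {1}, {1, 5}, {1, 4, 5}, {5}, {3, 4, 5}, {1, 2, 5}, {1, 2, 3, 4, 5}, {4}, {3, 4}, {2, 3, 4}, {2}, {2, 3}, ∅, {3, 5}.
{2} is among them.

yes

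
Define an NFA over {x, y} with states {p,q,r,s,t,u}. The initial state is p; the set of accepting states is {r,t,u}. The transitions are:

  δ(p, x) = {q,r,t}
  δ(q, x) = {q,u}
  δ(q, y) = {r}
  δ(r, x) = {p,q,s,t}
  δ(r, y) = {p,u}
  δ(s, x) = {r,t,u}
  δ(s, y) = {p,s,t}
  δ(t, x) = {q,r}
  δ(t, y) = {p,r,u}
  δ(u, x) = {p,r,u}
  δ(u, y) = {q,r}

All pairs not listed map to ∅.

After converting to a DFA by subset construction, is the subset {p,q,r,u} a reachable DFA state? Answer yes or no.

Start state of the DFA: {p}.
{p} --x--> {q,r,t}  [new]
{p} --y--> ∅  [new]
{q,r,t} --x--> {p,q,r,s,t,u}  [new]
{q,r,t} --y--> {p,r,u}  [new]
∅ --x--> ∅  [seen]
∅ --y--> ∅  [seen]
{p,q,r,s,t,u} --x--> {p,q,r,s,t,u}  [seen]
{p,q,r,s,t,u} --y--> {p,q,r,s,t,u}  [seen]
{p,r,u} --x--> {p,q,r,s,t,u}  [seen]
{p,r,u} --y--> {p,q,r,u}  [new]
{p,q,r,u} --x--> {p,q,r,s,t,u}  [seen]
{p,q,r,u} --y--> {p,q,r,u}  [seen]
Reachable DFA states: {p}, {q,r,t}, ∅, {p,q,r,s,t,u}, {p,r,u}, {p,q,r,u}.
{p,q,r,u} is among them.

yes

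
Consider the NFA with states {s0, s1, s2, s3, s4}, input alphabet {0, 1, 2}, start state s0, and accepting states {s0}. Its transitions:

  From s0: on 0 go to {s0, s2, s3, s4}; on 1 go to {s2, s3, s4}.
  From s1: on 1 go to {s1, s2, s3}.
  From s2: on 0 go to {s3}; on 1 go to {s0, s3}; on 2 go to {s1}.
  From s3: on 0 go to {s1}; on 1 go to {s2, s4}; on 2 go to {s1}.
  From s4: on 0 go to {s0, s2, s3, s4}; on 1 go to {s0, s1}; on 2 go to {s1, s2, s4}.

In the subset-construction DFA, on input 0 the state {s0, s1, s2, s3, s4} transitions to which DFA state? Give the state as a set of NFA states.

{s0, s1, s2, s3, s4}

δ(s0,0) = {s0, s2, s3, s4}; δ(s1,0) = ∅; δ(s2,0) = {s3}; δ(s3,0) = {s1}; δ(s4,0) = {s0, s2, s3, s4}.
Union: {s0, s1, s2, s3, s4}.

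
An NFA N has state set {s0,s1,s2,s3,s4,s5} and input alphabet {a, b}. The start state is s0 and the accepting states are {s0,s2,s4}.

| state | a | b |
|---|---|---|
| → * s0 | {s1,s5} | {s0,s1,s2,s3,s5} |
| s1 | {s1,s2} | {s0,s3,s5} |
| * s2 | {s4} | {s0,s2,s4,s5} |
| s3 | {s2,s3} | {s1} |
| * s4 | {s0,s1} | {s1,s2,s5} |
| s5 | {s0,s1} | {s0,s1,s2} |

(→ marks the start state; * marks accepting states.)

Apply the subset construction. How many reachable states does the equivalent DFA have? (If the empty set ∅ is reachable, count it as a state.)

Start state of the DFA: {s0}.
{s0} --a--> {s1,s5}  [new]
{s0} --b--> {s0,s1,s2,s3,s5}  [new]
{s1,s5} --a--> {s0,s1,s2}  [new]
{s1,s5} --b--> {s0,s1,s2,s3,s5}  [seen]
{s0,s1,s2,s3,s5} --a--> {s0,s1,s2,s3,s4,s5}  [new]
{s0,s1,s2,s3,s5} --b--> {s0,s1,s2,s3,s4,s5}  [seen]
{s0,s1,s2} --a--> {s1,s2,s4,s5}  [new]
{s0,s1,s2} --b--> {s0,s1,s2,s3,s4,s5}  [seen]
{s0,s1,s2,s3,s4,s5} --a--> {s0,s1,s2,s3,s4,s5}  [seen]
{s0,s1,s2,s3,s4,s5} --b--> {s0,s1,s2,s3,s4,s5}  [seen]
{s1,s2,s4,s5} --a--> {s0,s1,s2,s4}  [new]
{s1,s2,s4,s5} --b--> {s0,s1,s2,s3,s4,s5}  [seen]
{s0,s1,s2,s4} --a--> {s0,s1,s2,s4,s5}  [new]
{s0,s1,s2,s4} --b--> {s0,s1,s2,s3,s4,s5}  [seen]
{s0,s1,s2,s4,s5} --a--> {s0,s1,s2,s4,s5}  [seen]
{s0,s1,s2,s4,s5} --b--> {s0,s1,s2,s3,s4,s5}  [seen]
Reachable DFA states: {s0}, {s1,s5}, {s0,s1,s2,s3,s5}, {s0,s1,s2}, {s0,s1,s2,s3,s4,s5}, {s1,s2,s4,s5}, {s0,s1,s2,s4}, {s0,s1,s2,s4,s5}.

8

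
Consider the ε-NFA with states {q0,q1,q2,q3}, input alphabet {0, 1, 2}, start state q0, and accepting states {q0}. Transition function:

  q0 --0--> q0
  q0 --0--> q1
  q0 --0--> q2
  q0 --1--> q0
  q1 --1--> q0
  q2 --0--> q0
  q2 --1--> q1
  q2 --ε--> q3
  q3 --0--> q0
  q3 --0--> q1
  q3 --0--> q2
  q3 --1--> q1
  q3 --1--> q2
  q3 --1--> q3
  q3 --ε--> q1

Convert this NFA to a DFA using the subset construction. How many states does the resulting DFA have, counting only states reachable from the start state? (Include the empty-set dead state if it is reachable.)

3

Start state of the DFA: {q0} (ε-closure of the NFA start).
{q0} --0--> {q0,q1,q2,q3}  [new]
{q0} --1--> {q0}  [seen]
{q0} --2--> ∅  [new]
{q0,q1,q2,q3} --0--> {q0,q1,q2,q3}  [seen]
{q0,q1,q2,q3} --1--> {q0,q1,q2,q3}  [seen]
{q0,q1,q2,q3} --2--> ∅  [seen]
∅ --0--> ∅  [seen]
∅ --1--> ∅  [seen]
∅ --2--> ∅  [seen]
Reachable DFA states: {q0}, {q0,q1,q2,q3}, ∅.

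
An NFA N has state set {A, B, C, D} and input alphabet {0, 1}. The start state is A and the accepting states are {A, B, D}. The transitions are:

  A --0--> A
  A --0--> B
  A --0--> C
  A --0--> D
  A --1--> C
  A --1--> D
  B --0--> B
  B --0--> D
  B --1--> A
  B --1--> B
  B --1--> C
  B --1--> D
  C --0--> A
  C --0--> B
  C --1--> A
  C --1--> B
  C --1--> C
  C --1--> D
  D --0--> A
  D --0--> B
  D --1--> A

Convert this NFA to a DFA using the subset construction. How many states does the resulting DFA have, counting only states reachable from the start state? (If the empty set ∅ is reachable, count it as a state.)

Start state of the DFA: {A}.
{A} --0--> {A, B, C, D}  [new]
{A} --1--> {C, D}  [new]
{A, B, C, D} --0--> {A, B, C, D}  [seen]
{A, B, C, D} --1--> {A, B, C, D}  [seen]
{C, D} --0--> {A, B}  [new]
{C, D} --1--> {A, B, C, D}  [seen]
{A, B} --0--> {A, B, C, D}  [seen]
{A, B} --1--> {A, B, C, D}  [seen]
Reachable DFA states: {A}, {A, B, C, D}, {C, D}, {A, B}.

4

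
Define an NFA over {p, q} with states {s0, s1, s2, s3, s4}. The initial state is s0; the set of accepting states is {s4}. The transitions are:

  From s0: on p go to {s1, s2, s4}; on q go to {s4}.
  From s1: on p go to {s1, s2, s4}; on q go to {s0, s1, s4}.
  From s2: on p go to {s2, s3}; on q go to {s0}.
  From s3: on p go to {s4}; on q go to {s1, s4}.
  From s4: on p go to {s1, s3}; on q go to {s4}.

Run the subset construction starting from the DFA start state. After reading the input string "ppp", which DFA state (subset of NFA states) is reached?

{s1, s2, s3, s4}

Start: {s0}.
δ(s0,p) = {s1, s2, s4}.
Union: {s1, s2, s4}.
After p: {s1, s2, s4}.
δ(s1,p) = {s1, s2, s4}; δ(s2,p) = {s2, s3}; δ(s4,p) = {s1, s3}.
Union: {s1, s2, s3, s4}.
After p: {s1, s2, s3, s4}.
δ(s1,p) = {s1, s2, s4}; δ(s2,p) = {s2, s3}; δ(s3,p) = {s4}; δ(s4,p) = {s1, s3}.
Union: {s1, s2, s3, s4}.
After p: {s1, s2, s3, s4}.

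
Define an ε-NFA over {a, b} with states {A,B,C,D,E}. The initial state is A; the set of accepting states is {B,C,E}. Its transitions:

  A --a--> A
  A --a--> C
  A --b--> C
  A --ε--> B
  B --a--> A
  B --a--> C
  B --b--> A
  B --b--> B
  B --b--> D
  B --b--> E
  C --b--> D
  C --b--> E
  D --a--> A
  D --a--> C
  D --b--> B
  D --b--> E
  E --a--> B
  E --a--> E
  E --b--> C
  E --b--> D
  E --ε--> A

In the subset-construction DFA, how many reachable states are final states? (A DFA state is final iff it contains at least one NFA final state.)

Start state of the DFA: {A,B} (ε-closure of the NFA start).
{A,B} --a--> {A,B,C}  [new]
{A,B} --b--> {A,B,C,D,E}  [new]
{A,B,C} --a--> {A,B,C}  [seen]
{A,B,C} --b--> {A,B,C,D,E}  [seen]
{A,B,C,D,E} --a--> {A,B,C,E}  [new]
{A,B,C,D,E} --b--> {A,B,C,D,E}  [seen]
{A,B,C,E} --a--> {A,B,C,E}  [seen]
{A,B,C,E} --b--> {A,B,C,D,E}  [seen]
Reachable DFA states: {A,B}, {A,B,C}, {A,B,C,D,E}, {A,B,C,E}.
Accepting DFA states (contain an NFA accepting state): {A,B}, {A,B,C}, {A,B,C,D,E}, {A,B,C,E}.

4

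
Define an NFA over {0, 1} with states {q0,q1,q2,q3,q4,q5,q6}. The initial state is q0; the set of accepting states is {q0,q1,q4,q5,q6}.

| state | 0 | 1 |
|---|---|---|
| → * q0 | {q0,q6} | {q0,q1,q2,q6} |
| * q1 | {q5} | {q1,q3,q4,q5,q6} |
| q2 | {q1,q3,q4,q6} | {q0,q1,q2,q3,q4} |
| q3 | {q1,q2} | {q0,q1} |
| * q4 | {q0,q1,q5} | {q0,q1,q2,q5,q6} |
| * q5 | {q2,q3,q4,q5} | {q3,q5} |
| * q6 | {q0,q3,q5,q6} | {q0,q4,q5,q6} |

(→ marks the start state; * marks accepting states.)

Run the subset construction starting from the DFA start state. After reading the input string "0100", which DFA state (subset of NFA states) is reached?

Start: {q0}.
δ(q0,0) = {q0,q6}.
Union: {q0,q6}.
After 0: {q0,q6}.
δ(q0,1) = {q0,q1,q2,q6}; δ(q6,1) = {q0,q4,q5,q6}.
Union: {q0,q1,q2,q4,q5,q6}.
After 1: {q0,q1,q2,q4,q5,q6}.
δ(q0,0) = {q0,q6}; δ(q1,0) = {q5}; δ(q2,0) = {q1,q3,q4,q6}; δ(q4,0) = {q0,q1,q5}; δ(q5,0) = {q2,q3,q4,q5}; δ(q6,0) = {q0,q3,q5,q6}.
Union: {q0,q1,q2,q3,q4,q5,q6}.
After 0: {q0,q1,q2,q3,q4,q5,q6}.
δ(q0,0) = {q0,q6}; δ(q1,0) = {q5}; δ(q2,0) = {q1,q3,q4,q6}; δ(q3,0) = {q1,q2}; δ(q4,0) = {q0,q1,q5}; δ(q5,0) = {q2,q3,q4,q5}; δ(q6,0) = {q0,q3,q5,q6}.
Union: {q0,q1,q2,q3,q4,q5,q6}.
After 0: {q0,q1,q2,q3,q4,q5,q6}.

{q0,q1,q2,q3,q4,q5,q6}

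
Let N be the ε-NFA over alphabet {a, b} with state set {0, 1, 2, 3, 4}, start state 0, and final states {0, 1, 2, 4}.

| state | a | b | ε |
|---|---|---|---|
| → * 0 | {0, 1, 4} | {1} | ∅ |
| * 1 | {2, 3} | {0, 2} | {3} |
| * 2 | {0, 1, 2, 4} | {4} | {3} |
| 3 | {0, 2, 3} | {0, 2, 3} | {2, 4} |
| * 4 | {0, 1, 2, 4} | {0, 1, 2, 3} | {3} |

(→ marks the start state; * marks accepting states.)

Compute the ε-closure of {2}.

Begin with {2}.
2 →ε {3}; add 3.
3 →ε {2, 4}; add 4.
ε-closure = {2, 3, 4}.

{2, 3, 4}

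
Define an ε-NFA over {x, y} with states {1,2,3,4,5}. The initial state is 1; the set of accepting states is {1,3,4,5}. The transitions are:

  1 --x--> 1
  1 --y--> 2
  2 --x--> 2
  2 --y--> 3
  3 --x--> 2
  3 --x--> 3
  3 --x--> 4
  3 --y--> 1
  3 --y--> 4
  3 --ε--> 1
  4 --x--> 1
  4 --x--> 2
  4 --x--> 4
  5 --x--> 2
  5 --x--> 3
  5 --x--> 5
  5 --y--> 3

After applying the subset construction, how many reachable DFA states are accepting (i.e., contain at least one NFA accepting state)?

5

Start state of the DFA: {1} (ε-closure of the NFA start).
{1} --x--> {1}  [seen]
{1} --y--> {2}  [new]
{2} --x--> {2}  [seen]
{2} --y--> {1,3}  [new]
{1,3} --x--> {1,2,3,4}  [new]
{1,3} --y--> {1,2,4}  [new]
{1,2,3,4} --x--> {1,2,3,4}  [seen]
{1,2,3,4} --y--> {1,2,3,4}  [seen]
{1,2,4} --x--> {1,2,4}  [seen]
{1,2,4} --y--> {1,2,3}  [new]
{1,2,3} --x--> {1,2,3,4}  [seen]
{1,2,3} --y--> {1,2,3,4}  [seen]
Reachable DFA states: {1}, {2}, {1,3}, {1,2,3,4}, {1,2,4}, {1,2,3}.
Accepting DFA states (contain an NFA accepting state): {1}, {1,3}, {1,2,3,4}, {1,2,4}, {1,2,3}.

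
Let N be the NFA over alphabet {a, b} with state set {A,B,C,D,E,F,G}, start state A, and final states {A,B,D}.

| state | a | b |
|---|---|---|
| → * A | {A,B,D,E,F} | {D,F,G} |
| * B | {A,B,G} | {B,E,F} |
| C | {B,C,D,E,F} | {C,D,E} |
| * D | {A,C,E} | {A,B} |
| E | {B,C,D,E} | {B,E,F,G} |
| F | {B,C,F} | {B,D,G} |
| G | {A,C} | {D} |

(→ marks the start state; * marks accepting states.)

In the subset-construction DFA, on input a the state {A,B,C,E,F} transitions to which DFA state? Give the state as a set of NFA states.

δ(A,a) = {A,B,D,E,F}; δ(B,a) = {A,B,G}; δ(C,a) = {B,C,D,E,F}; δ(E,a) = {B,C,D,E}; δ(F,a) = {B,C,F}.
Union: {A,B,C,D,E,F,G}.

{A,B,C,D,E,F,G}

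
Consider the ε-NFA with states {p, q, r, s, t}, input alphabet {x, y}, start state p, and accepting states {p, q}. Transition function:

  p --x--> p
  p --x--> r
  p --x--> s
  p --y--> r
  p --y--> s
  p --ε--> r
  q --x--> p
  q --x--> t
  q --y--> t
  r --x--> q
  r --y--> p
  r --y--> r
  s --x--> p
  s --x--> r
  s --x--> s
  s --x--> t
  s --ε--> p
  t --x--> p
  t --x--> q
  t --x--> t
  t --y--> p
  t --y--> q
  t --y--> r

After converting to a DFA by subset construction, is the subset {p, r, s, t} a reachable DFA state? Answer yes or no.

yes

Start state of the DFA: {p, r} (ε-closure of the NFA start).
{p, r} --x--> {p, q, r, s}  [new]
{p, r} --y--> {p, r, s}  [new]
{p, q, r, s} --x--> {p, q, r, s, t}  [new]
{p, q, r, s} --y--> {p, r, s, t}  [new]
{p, r, s} --x--> {p, q, r, s, t}  [seen]
{p, r, s} --y--> {p, r, s}  [seen]
{p, q, r, s, t} --x--> {p, q, r, s, t}  [seen]
{p, q, r, s, t} --y--> {p, q, r, s, t}  [seen]
{p, r, s, t} --x--> {p, q, r, s, t}  [seen]
{p, r, s, t} --y--> {p, q, r, s}  [seen]
Reachable DFA states: {p, r}, {p, q, r, s}, {p, r, s}, {p, q, r, s, t}, {p, r, s, t}.
{p, r, s, t} is among them.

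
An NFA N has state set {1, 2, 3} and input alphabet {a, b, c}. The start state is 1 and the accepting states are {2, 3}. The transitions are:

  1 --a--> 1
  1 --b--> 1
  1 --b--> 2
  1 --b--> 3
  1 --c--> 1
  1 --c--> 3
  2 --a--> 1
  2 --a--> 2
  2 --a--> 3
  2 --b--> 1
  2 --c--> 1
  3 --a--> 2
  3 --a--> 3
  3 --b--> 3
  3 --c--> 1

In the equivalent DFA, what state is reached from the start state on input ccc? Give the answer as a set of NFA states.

{1, 3}

Start: {1}.
δ(1,c) = {1, 3}.
Union: {1, 3}.
After c: {1, 3}.
δ(1,c) = {1, 3}; δ(3,c) = {1}.
Union: {1, 3}.
After c: {1, 3}.
δ(1,c) = {1, 3}; δ(3,c) = {1}.
Union: {1, 3}.
After c: {1, 3}.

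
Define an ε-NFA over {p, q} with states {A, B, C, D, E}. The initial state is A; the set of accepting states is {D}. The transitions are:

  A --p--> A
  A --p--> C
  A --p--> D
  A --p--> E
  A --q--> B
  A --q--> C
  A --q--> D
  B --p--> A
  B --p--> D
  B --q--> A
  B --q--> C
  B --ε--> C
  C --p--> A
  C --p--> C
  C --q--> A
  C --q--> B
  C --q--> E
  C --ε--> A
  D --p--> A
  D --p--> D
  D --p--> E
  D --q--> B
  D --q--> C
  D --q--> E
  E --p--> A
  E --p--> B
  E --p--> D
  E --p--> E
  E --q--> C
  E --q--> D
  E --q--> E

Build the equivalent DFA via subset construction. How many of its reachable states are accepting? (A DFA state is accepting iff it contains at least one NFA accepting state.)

Start state of the DFA: {A} (ε-closure of the NFA start).
{A} --p--> {A, C, D, E}  [new]
{A} --q--> {A, B, C, D}  [new]
{A, C, D, E} --p--> {A, B, C, D, E}  [new]
{A, C, D, E} --q--> {A, B, C, D, E}  [seen]
{A, B, C, D} --p--> {A, C, D, E}  [seen]
{A, B, C, D} --q--> {A, B, C, D, E}  [seen]
{A, B, C, D, E} --p--> {A, B, C, D, E}  [seen]
{A, B, C, D, E} --q--> {A, B, C, D, E}  [seen]
Reachable DFA states: {A}, {A, C, D, E}, {A, B, C, D}, {A, B, C, D, E}.
Accepting DFA states (contain an NFA accepting state): {A, C, D, E}, {A, B, C, D}, {A, B, C, D, E}.

3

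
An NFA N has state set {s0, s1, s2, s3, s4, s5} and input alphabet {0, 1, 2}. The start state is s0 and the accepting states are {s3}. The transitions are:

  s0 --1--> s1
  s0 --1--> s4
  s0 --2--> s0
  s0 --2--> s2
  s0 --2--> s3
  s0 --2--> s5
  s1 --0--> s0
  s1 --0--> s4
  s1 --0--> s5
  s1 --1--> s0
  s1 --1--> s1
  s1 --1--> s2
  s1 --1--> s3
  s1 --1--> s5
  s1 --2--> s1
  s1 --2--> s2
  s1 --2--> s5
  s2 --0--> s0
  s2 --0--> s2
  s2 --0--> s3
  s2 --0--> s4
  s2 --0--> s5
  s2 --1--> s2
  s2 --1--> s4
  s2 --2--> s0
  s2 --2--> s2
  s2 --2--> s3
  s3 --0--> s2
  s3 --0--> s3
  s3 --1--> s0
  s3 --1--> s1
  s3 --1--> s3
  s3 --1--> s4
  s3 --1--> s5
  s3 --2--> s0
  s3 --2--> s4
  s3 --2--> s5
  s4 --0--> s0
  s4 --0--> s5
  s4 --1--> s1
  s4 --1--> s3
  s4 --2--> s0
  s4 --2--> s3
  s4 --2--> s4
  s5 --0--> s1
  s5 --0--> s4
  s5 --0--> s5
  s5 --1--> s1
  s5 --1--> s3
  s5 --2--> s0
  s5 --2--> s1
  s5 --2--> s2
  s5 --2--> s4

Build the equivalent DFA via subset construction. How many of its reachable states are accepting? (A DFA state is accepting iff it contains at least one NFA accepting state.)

Start state of the DFA: {s0}.
{s0} --0--> ∅  [new]
{s0} --1--> {s1, s4}  [new]
{s0} --2--> {s0, s2, s3, s5}  [new]
∅ --0--> ∅  [seen]
∅ --1--> ∅  [seen]
∅ --2--> ∅  [seen]
{s1, s4} --0--> {s0, s4, s5}  [new]
{s1, s4} --1--> {s0, s1, s2, s3, s5}  [new]
{s1, s4} --2--> {s0, s1, s2, s3, s4, s5}  [new]
{s0, s2, s3, s5} --0--> {s0, s1, s2, s3, s4, s5}  [seen]
{s0, s2, s3, s5} --1--> {s0, s1, s2, s3, s4, s5}  [seen]
{s0, s2, s3, s5} --2--> {s0, s1, s2, s3, s4, s5}  [seen]
{s0, s4, s5} --0--> {s0, s1, s4, s5}  [new]
{s0, s4, s5} --1--> {s1, s3, s4}  [new]
{s0, s4, s5} --2--> {s0, s1, s2, s3, s4, s5}  [seen]
{s0, s1, s2, s3, s5} --0--> {s0, s1, s2, s3, s4, s5}  [seen]
{s0, s1, s2, s3, s5} --1--> {s0, s1, s2, s3, s4, s5}  [seen]
{s0, s1, s2, s3, s5} --2--> {s0, s1, s2, s3, s4, s5}  [seen]
{s0, s1, s2, s3, s4, s5} --0--> {s0, s1, s2, s3, s4, s5}  [seen]
{s0, s1, s2, s3, s4, s5} --1--> {s0, s1, s2, s3, s4, s5}  [seen]
{s0, s1, s2, s3, s4, s5} --2--> {s0, s1, s2, s3, s4, s5}  [seen]
{s0, s1, s4, s5} --0--> {s0, s1, s4, s5}  [seen]
{s0, s1, s4, s5} --1--> {s0, s1, s2, s3, s4, s5}  [seen]
{s0, s1, s4, s5} --2--> {s0, s1, s2, s3, s4, s5}  [seen]
{s1, s3, s4} --0--> {s0, s2, s3, s4, s5}  [new]
{s1, s3, s4} --1--> {s0, s1, s2, s3, s4, s5}  [seen]
{s1, s3, s4} --2--> {s0, s1, s2, s3, s4, s5}  [seen]
{s0, s2, s3, s4, s5} --0--> {s0, s1, s2, s3, s4, s5}  [seen]
{s0, s2, s3, s4, s5} --1--> {s0, s1, s2, s3, s4, s5}  [seen]
{s0, s2, s3, s4, s5} --2--> {s0, s1, s2, s3, s4, s5}  [seen]
Reachable DFA states: {s0}, ∅, {s1, s4}, {s0, s2, s3, s5}, {s0, s4, s5}, {s0, s1, s2, s3, s5}, {s0, s1, s2, s3, s4, s5}, {s0, s1, s4, s5}, {s1, s3, s4}, {s0, s2, s3, s4, s5}.
Accepting DFA states (contain an NFA accepting state): {s0, s2, s3, s5}, {s0, s1, s2, s3, s5}, {s0, s1, s2, s3, s4, s5}, {s1, s3, s4}, {s0, s2, s3, s4, s5}.

5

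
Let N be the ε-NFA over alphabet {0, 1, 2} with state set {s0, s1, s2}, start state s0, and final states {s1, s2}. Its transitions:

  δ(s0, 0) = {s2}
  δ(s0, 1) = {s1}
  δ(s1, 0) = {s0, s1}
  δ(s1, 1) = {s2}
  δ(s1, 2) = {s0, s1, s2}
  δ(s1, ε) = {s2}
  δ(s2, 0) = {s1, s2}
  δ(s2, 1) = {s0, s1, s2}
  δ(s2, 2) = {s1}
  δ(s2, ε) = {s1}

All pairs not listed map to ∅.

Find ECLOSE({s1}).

Begin with {s1}.
s1 →ε {s2}; add s2.
ε-closure = {s1, s2}.

{s1, s2}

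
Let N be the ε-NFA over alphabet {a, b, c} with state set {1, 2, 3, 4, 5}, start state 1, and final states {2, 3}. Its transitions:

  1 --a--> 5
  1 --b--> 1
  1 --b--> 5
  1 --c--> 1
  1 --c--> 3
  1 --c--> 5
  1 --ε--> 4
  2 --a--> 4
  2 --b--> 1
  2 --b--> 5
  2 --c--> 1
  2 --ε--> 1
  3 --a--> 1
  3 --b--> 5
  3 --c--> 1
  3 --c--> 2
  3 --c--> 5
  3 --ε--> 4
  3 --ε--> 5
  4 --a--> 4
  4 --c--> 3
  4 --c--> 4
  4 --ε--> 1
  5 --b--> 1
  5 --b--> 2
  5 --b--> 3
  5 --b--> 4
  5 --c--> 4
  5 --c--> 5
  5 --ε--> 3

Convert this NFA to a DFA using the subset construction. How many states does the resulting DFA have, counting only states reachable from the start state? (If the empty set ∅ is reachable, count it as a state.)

Start state of the DFA: {1, 4} (ε-closure of the NFA start).
{1, 4} --a--> {1, 3, 4, 5}  [new]
{1, 4} --b--> {1, 3, 4, 5}  [seen]
{1, 4} --c--> {1, 3, 4, 5}  [seen]
{1, 3, 4, 5} --a--> {1, 3, 4, 5}  [seen]
{1, 3, 4, 5} --b--> {1, 2, 3, 4, 5}  [new]
{1, 3, 4, 5} --c--> {1, 2, 3, 4, 5}  [seen]
{1, 2, 3, 4, 5} --a--> {1, 3, 4, 5}  [seen]
{1, 2, 3, 4, 5} --b--> {1, 2, 3, 4, 5}  [seen]
{1, 2, 3, 4, 5} --c--> {1, 2, 3, 4, 5}  [seen]
Reachable DFA states: {1, 4}, {1, 3, 4, 5}, {1, 2, 3, 4, 5}.

3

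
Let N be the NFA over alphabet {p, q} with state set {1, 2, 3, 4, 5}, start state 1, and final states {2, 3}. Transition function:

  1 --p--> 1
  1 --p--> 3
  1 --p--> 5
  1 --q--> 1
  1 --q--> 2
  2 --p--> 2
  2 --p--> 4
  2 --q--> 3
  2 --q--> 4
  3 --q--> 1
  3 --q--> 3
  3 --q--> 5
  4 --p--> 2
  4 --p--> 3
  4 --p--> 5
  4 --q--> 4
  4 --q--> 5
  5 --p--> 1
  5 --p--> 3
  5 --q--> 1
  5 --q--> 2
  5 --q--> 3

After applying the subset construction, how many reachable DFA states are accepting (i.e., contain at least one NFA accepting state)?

Start state of the DFA: {1}.
{1} --p--> {1, 3, 5}  [new]
{1} --q--> {1, 2}  [new]
{1, 3, 5} --p--> {1, 3, 5}  [seen]
{1, 3, 5} --q--> {1, 2, 3, 5}  [new]
{1, 2} --p--> {1, 2, 3, 4, 5}  [new]
{1, 2} --q--> {1, 2, 3, 4}  [new]
{1, 2, 3, 5} --p--> {1, 2, 3, 4, 5}  [seen]
{1, 2, 3, 5} --q--> {1, 2, 3, 4, 5}  [seen]
{1, 2, 3, 4, 5} --p--> {1, 2, 3, 4, 5}  [seen]
{1, 2, 3, 4, 5} --q--> {1, 2, 3, 4, 5}  [seen]
{1, 2, 3, 4} --p--> {1, 2, 3, 4, 5}  [seen]
{1, 2, 3, 4} --q--> {1, 2, 3, 4, 5}  [seen]
Reachable DFA states: {1}, {1, 3, 5}, {1, 2}, {1, 2, 3, 5}, {1, 2, 3, 4, 5}, {1, 2, 3, 4}.
Accepting DFA states (contain an NFA accepting state): {1, 3, 5}, {1, 2}, {1, 2, 3, 5}, {1, 2, 3, 4, 5}, {1, 2, 3, 4}.

5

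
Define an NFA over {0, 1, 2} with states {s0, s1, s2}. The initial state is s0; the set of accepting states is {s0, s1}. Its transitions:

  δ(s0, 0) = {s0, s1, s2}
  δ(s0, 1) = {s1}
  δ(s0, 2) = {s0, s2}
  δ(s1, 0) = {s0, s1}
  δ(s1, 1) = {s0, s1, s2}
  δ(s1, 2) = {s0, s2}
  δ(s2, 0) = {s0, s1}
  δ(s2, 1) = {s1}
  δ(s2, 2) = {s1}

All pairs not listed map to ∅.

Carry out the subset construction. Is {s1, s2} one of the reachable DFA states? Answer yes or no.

no

Start state of the DFA: {s0}.
{s0} --0--> {s0, s1, s2}  [new]
{s0} --1--> {s1}  [new]
{s0} --2--> {s0, s2}  [new]
{s0, s1, s2} --0--> {s0, s1, s2}  [seen]
{s0, s1, s2} --1--> {s0, s1, s2}  [seen]
{s0, s1, s2} --2--> {s0, s1, s2}  [seen]
{s1} --0--> {s0, s1}  [new]
{s1} --1--> {s0, s1, s2}  [seen]
{s1} --2--> {s0, s2}  [seen]
{s0, s2} --0--> {s0, s1, s2}  [seen]
{s0, s2} --1--> {s1}  [seen]
{s0, s2} --2--> {s0, s1, s2}  [seen]
{s0, s1} --0--> {s0, s1, s2}  [seen]
{s0, s1} --1--> {s0, s1, s2}  [seen]
{s0, s1} --2--> {s0, s2}  [seen]
Reachable DFA states: {s0}, {s0, s1, s2}, {s1}, {s0, s2}, {s0, s1}.
{s1, s2} is not among them.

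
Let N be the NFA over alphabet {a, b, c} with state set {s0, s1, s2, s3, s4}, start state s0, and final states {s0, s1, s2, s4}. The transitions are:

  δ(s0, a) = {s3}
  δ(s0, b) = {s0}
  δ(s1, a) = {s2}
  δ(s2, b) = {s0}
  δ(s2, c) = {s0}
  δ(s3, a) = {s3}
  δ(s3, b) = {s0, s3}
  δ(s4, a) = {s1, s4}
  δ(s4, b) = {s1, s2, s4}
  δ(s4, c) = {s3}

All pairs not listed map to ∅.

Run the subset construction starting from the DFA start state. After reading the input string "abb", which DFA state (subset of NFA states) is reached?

{s0, s3}

Start: {s0}.
δ(s0,a) = {s3}.
Union: {s3}.
After a: {s3}.
δ(s3,b) = {s0, s3}.
Union: {s0, s3}.
After b: {s0, s3}.
δ(s0,b) = {s0}; δ(s3,b) = {s0, s3}.
Union: {s0, s3}.
After b: {s0, s3}.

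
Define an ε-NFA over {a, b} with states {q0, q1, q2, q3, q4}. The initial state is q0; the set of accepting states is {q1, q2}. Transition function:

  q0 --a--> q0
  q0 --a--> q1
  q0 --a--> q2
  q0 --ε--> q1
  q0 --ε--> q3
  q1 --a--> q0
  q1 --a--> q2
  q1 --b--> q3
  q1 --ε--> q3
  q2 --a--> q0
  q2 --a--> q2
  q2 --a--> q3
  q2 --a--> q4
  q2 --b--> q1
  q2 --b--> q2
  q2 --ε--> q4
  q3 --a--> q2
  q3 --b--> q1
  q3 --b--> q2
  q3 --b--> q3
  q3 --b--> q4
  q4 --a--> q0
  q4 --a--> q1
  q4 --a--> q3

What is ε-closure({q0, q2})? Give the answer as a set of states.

{q0, q1, q2, q3, q4}

Begin with {q0, q2}.
q0 →ε {q1, q3}; add q1, q3.
q2 →ε {q4}; add q4.
ε-closure = {q0, q1, q2, q3, q4}.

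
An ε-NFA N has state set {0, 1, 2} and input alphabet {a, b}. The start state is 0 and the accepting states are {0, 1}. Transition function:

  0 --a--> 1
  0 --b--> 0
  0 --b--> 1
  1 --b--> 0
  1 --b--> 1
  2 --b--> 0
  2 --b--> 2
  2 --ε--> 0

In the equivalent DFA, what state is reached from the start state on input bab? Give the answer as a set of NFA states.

Start: {0}.
δ(0,b) = {0, 1}.
Union: {0, 1}.
After b: {0, 1}.
δ(0,a) = {1}; δ(1,a) = ∅.
Union: {1}.
After a: {1}.
δ(1,b) = {0, 1}.
Union: {0, 1}.
After b: {0, 1}.

{0, 1}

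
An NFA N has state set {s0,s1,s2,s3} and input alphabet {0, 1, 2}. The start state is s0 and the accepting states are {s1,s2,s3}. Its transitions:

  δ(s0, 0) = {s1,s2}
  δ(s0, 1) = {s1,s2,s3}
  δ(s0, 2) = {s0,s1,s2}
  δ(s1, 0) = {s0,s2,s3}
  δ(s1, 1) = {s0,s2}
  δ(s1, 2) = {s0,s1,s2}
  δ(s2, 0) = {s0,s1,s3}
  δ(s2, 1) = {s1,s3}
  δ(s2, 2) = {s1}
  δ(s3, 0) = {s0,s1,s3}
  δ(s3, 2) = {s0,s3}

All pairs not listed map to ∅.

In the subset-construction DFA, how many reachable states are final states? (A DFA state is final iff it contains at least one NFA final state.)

4

Start state of the DFA: {s0}.
{s0} --0--> {s1,s2}  [new]
{s0} --1--> {s1,s2,s3}  [new]
{s0} --2--> {s0,s1,s2}  [new]
{s1,s2} --0--> {s0,s1,s2,s3}  [new]
{s1,s2} --1--> {s0,s1,s2,s3}  [seen]
{s1,s2} --2--> {s0,s1,s2}  [seen]
{s1,s2,s3} --0--> {s0,s1,s2,s3}  [seen]
{s1,s2,s3} --1--> {s0,s1,s2,s3}  [seen]
{s1,s2,s3} --2--> {s0,s1,s2,s3}  [seen]
{s0,s1,s2} --0--> {s0,s1,s2,s3}  [seen]
{s0,s1,s2} --1--> {s0,s1,s2,s3}  [seen]
{s0,s1,s2} --2--> {s0,s1,s2}  [seen]
{s0,s1,s2,s3} --0--> {s0,s1,s2,s3}  [seen]
{s0,s1,s2,s3} --1--> {s0,s1,s2,s3}  [seen]
{s0,s1,s2,s3} --2--> {s0,s1,s2,s3}  [seen]
Reachable DFA states: {s0}, {s1,s2}, {s1,s2,s3}, {s0,s1,s2}, {s0,s1,s2,s3}.
Accepting DFA states (contain an NFA accepting state): {s1,s2}, {s1,s2,s3}, {s0,s1,s2}, {s0,s1,s2,s3}.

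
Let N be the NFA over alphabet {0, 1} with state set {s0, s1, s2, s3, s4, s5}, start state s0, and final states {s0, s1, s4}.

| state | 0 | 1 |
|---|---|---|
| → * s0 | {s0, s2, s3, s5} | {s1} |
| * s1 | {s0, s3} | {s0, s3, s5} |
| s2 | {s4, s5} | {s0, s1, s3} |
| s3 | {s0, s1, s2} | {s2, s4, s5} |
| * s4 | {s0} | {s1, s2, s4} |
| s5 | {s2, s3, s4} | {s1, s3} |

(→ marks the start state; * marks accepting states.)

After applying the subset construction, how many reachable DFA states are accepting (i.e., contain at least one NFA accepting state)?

10

Start state of the DFA: {s0}.
{s0} --0--> {s0, s2, s3, s5}  [new]
{s0} --1--> {s1}  [new]
{s0, s2, s3, s5} --0--> {s0, s1, s2, s3, s4, s5}  [new]
{s0, s2, s3, s5} --1--> {s0, s1, s2, s3, s4, s5}  [seen]
{s1} --0--> {s0, s3}  [new]
{s1} --1--> {s0, s3, s5}  [new]
{s0, s1, s2, s3, s4, s5} --0--> {s0, s1, s2, s3, s4, s5}  [seen]
{s0, s1, s2, s3, s4, s5} --1--> {s0, s1, s2, s3, s4, s5}  [seen]
{s0, s3} --0--> {s0, s1, s2, s3, s5}  [new]
{s0, s3} --1--> {s1, s2, s4, s5}  [new]
{s0, s3, s5} --0--> {s0, s1, s2, s3, s4, s5}  [seen]
{s0, s3, s5} --1--> {s1, s2, s3, s4, s5}  [new]
{s0, s1, s2, s3, s5} --0--> {s0, s1, s2, s3, s4, s5}  [seen]
{s0, s1, s2, s3, s5} --1--> {s0, s1, s2, s3, s4, s5}  [seen]
{s1, s2, s4, s5} --0--> {s0, s2, s3, s4, s5}  [new]
{s1, s2, s4, s5} --1--> {s0, s1, s2, s3, s4, s5}  [seen]
{s1, s2, s3, s4, s5} --0--> {s0, s1, s2, s3, s4, s5}  [seen]
{s1, s2, s3, s4, s5} --1--> {s0, s1, s2, s3, s4, s5}  [seen]
{s0, s2, s3, s4, s5} --0--> {s0, s1, s2, s3, s4, s5}  [seen]
{s0, s2, s3, s4, s5} --1--> {s0, s1, s2, s3, s4, s5}  [seen]
Reachable DFA states: {s0}, {s0, s2, s3, s5}, {s1}, {s0, s1, s2, s3, s4, s5}, {s0, s3}, {s0, s3, s5}, {s0, s1, s2, s3, s5}, {s1, s2, s4, s5}, {s1, s2, s3, s4, s5}, {s0, s2, s3, s4, s5}.
Accepting DFA states (contain an NFA accepting state): {s0}, {s0, s2, s3, s5}, {s1}, {s0, s1, s2, s3, s4, s5}, {s0, s3}, {s0, s3, s5}, {s0, s1, s2, s3, s5}, {s1, s2, s4, s5}, {s1, s2, s3, s4, s5}, {s0, s2, s3, s4, s5}.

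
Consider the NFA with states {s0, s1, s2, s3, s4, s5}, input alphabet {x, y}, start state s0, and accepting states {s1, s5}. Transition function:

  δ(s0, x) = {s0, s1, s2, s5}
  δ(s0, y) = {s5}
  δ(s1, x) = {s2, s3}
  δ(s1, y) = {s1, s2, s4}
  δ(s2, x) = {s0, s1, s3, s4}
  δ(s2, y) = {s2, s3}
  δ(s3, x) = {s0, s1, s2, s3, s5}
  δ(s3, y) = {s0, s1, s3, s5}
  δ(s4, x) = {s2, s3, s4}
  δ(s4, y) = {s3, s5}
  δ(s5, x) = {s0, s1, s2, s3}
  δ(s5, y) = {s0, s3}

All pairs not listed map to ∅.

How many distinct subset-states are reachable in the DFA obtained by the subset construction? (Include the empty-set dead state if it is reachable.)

Start state of the DFA: {s0}.
{s0} --x--> {s0, s1, s2, s5}  [new]
{s0} --y--> {s5}  [new]
{s0, s1, s2, s5} --x--> {s0, s1, s2, s3, s4, s5}  [new]
{s0, s1, s2, s5} --y--> {s0, s1, s2, s3, s4, s5}  [seen]
{s5} --x--> {s0, s1, s2, s3}  [new]
{s5} --y--> {s0, s3}  [new]
{s0, s1, s2, s3, s4, s5} --x--> {s0, s1, s2, s3, s4, s5}  [seen]
{s0, s1, s2, s3, s4, s5} --y--> {s0, s1, s2, s3, s4, s5}  [seen]
{s0, s1, s2, s3} --x--> {s0, s1, s2, s3, s4, s5}  [seen]
{s0, s1, s2, s3} --y--> {s0, s1, s2, s3, s4, s5}  [seen]
{s0, s3} --x--> {s0, s1, s2, s3, s5}  [new]
{s0, s3} --y--> {s0, s1, s3, s5}  [new]
{s0, s1, s2, s3, s5} --x--> {s0, s1, s2, s3, s4, s5}  [seen]
{s0, s1, s2, s3, s5} --y--> {s0, s1, s2, s3, s4, s5}  [seen]
{s0, s1, s3, s5} --x--> {s0, s1, s2, s3, s5}  [seen]
{s0, s1, s3, s5} --y--> {s0, s1, s2, s3, s4, s5}  [seen]
Reachable DFA states: {s0}, {s0, s1, s2, s5}, {s5}, {s0, s1, s2, s3, s4, s5}, {s0, s1, s2, s3}, {s0, s3}, {s0, s1, s2, s3, s5}, {s0, s1, s3, s5}.

8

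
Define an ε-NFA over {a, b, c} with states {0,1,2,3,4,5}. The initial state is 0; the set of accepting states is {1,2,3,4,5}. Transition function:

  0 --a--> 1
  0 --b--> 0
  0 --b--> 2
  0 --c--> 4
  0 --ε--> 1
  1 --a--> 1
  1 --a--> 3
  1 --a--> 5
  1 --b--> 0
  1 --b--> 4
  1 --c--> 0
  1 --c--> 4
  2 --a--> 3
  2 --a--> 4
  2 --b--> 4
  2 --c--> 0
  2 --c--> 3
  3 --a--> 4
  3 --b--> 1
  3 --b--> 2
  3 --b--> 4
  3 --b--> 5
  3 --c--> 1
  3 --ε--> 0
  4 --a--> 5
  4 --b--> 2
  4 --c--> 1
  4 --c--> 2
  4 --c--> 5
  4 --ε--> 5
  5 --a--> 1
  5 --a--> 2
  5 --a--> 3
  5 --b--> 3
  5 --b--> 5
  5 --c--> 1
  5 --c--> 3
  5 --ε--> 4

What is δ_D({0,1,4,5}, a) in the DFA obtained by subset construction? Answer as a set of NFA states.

δ(0,a) = {1}; δ(1,a) = {1,3,5}; δ(4,a) = {5}; δ(5,a) = {1,2,3}.
Union: {1,2,3,5}.
ε-closure gives {0,1,2,3,4,5}.

{0,1,2,3,4,5}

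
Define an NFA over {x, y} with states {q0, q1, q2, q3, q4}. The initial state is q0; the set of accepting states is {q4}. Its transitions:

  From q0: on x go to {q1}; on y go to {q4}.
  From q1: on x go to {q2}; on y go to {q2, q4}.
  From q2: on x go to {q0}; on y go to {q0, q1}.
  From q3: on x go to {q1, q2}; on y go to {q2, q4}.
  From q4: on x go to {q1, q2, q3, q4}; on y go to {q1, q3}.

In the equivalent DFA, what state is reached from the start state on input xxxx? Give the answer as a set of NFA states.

Start: {q0}.
δ(q0,x) = {q1}.
Union: {q1}.
After x: {q1}.
δ(q1,x) = {q2}.
Union: {q2}.
After x: {q2}.
δ(q2,x) = {q0}.
Union: {q0}.
After x: {q0}.
δ(q0,x) = {q1}.
Union: {q1}.
After x: {q1}.

{q1}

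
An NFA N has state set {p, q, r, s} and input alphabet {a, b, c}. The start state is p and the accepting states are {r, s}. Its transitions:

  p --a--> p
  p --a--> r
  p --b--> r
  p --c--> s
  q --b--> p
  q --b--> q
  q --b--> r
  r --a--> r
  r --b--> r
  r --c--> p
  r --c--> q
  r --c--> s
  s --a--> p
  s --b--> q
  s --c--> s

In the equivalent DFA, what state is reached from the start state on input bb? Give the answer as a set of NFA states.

{r}

Start: {p}.
δ(p,b) = {r}.
Union: {r}.
After b: {r}.
δ(r,b) = {r}.
Union: {r}.
After b: {r}.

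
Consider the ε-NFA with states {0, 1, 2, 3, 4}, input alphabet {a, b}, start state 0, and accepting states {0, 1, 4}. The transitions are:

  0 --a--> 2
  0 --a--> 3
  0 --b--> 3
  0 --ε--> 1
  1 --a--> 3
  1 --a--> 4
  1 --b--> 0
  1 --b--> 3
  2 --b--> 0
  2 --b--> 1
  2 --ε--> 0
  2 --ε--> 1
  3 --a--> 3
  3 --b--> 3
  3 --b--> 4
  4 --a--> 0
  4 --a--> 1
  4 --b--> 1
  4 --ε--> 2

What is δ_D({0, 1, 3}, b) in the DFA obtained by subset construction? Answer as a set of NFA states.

δ(0,b) = {3}; δ(1,b) = {0, 3}; δ(3,b) = {3, 4}.
Union: {0, 3, 4}.
ε-closure gives {0, 1, 2, 3, 4}.

{0, 1, 2, 3, 4}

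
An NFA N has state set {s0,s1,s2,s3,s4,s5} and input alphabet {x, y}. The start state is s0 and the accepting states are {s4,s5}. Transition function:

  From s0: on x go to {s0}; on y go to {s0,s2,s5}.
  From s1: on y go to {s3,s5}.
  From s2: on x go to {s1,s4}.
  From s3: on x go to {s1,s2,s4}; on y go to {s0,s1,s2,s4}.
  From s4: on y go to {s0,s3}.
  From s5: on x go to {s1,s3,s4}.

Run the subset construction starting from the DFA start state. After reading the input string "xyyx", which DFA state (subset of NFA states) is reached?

Start: {s0}.
δ(s0,x) = {s0}.
Union: {s0}.
After x: {s0}.
δ(s0,y) = {s0,s2,s5}.
Union: {s0,s2,s5}.
After y: {s0,s2,s5}.
δ(s0,y) = {s0,s2,s5}; δ(s2,y) = ∅; δ(s5,y) = ∅.
Union: {s0,s2,s5}.
After y: {s0,s2,s5}.
δ(s0,x) = {s0}; δ(s2,x) = {s1,s4}; δ(s5,x) = {s1,s3,s4}.
Union: {s0,s1,s3,s4}.
After x: {s0,s1,s3,s4}.

{s0,s1,s3,s4}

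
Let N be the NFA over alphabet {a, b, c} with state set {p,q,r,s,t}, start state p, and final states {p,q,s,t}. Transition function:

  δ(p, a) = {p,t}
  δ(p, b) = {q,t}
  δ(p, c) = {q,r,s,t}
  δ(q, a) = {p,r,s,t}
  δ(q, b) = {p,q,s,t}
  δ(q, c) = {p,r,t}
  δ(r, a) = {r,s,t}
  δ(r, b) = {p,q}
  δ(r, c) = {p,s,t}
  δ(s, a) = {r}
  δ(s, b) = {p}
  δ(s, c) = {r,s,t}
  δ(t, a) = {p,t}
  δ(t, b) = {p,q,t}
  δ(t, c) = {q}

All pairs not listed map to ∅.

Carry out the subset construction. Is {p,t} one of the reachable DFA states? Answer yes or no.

Start state of the DFA: {p}.
{p} --a--> {p,t}  [new]
{p} --b--> {q,t}  [new]
{p} --c--> {q,r,s,t}  [new]
{p,t} --a--> {p,t}  [seen]
{p,t} --b--> {p,q,t}  [new]
{p,t} --c--> {q,r,s,t}  [seen]
{q,t} --a--> {p,r,s,t}  [new]
{q,t} --b--> {p,q,s,t}  [new]
{q,t} --c--> {p,q,r,t}  [new]
{q,r,s,t} --a--> {p,r,s,t}  [seen]
{q,r,s,t} --b--> {p,q,s,t}  [seen]
{q,r,s,t} --c--> {p,q,r,s,t}  [new]
{p,q,t} --a--> {p,r,s,t}  [seen]
{p,q,t} --b--> {p,q,s,t}  [seen]
{p,q,t} --c--> {p,q,r,s,t}  [seen]
{p,r,s,t} --a--> {p,r,s,t}  [seen]
{p,r,s,t} --b--> {p,q,t}  [seen]
{p,r,s,t} --c--> {p,q,r,s,t}  [seen]
{p,q,s,t} --a--> {p,r,s,t}  [seen]
{p,q,s,t} --b--> {p,q,s,t}  [seen]
{p,q,s,t} --c--> {p,q,r,s,t}  [seen]
{p,q,r,t} --a--> {p,r,s,t}  [seen]
{p,q,r,t} --b--> {p,q,s,t}  [seen]
{p,q,r,t} --c--> {p,q,r,s,t}  [seen]
{p,q,r,s,t} --a--> {p,r,s,t}  [seen]
{p,q,r,s,t} --b--> {p,q,s,t}  [seen]
{p,q,r,s,t} --c--> {p,q,r,s,t}  [seen]
Reachable DFA states: {p}, {p,t}, {q,t}, {q,r,s,t}, {p,q,t}, {p,r,s,t}, {p,q,s,t}, {p,q,r,t}, {p,q,r,s,t}.
{p,t} is among them.

yes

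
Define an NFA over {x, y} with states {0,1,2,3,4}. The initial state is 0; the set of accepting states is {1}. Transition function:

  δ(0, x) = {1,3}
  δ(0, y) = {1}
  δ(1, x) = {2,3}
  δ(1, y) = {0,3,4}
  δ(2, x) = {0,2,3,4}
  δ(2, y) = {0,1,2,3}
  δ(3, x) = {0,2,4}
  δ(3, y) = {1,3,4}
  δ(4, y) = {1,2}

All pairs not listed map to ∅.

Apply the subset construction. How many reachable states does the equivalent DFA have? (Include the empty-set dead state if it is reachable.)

9

Start state of the DFA: {0}.
{0} --x--> {1,3}  [new]
{0} --y--> {1}  [new]
{1,3} --x--> {0,2,3,4}  [new]
{1,3} --y--> {0,1,3,4}  [new]
{1} --x--> {2,3}  [new]
{1} --y--> {0,3,4}  [new]
{0,2,3,4} --x--> {0,1,2,3,4}  [new]
{0,2,3,4} --y--> {0,1,2,3,4}  [seen]
{0,1,3,4} --x--> {0,1,2,3,4}  [seen]
{0,1,3,4} --y--> {0,1,2,3,4}  [seen]
{2,3} --x--> {0,2,3,4}  [seen]
{2,3} --y--> {0,1,2,3,4}  [seen]
{0,3,4} --x--> {0,1,2,3,4}  [seen]
{0,3,4} --y--> {1,2,3,4}  [new]
{0,1,2,3,4} --x--> {0,1,2,3,4}  [seen]
{0,1,2,3,4} --y--> {0,1,2,3,4}  [seen]
{1,2,3,4} --x--> {0,2,3,4}  [seen]
{1,2,3,4} --y--> {0,1,2,3,4}  [seen]
Reachable DFA states: {0}, {1,3}, {1}, {0,2,3,4}, {0,1,3,4}, {2,3}, {0,3,4}, {0,1,2,3,4}, {1,2,3,4}.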